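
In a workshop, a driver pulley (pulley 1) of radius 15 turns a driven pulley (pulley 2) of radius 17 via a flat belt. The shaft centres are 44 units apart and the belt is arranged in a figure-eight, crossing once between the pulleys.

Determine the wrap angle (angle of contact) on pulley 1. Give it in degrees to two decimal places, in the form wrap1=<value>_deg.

wrap1=273.32_deg

crossed belt: β = asin((r1+r2)/C) = asin(32/44) = 46.6582°
wrap1 = wrap2 = π + 2β = 273.3165°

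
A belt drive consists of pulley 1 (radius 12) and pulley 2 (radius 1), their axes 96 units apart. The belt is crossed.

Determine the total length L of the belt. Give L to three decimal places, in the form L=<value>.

L=234.604

crossed belt: β = asin((r1+r2)/C) = asin(13/96) = 7.7827°
wrap1 = wrap2 = π + 2β = 195.5654°
tangent length = C·cosβ = 95.1157
L = (r1+r2)·wrap + 2·C·cosβ = 13·3.4133 + 2·95.1157 = 234.6038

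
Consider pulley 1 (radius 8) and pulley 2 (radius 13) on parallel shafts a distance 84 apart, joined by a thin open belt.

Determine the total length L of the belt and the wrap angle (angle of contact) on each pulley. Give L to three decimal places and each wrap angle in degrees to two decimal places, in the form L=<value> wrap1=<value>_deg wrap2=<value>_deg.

open belt: β = asin((r2−r1)/C) = asin(5/84) = 3.4125°
wrap1 = π − 2β = 173.1750°
wrap2 = π + 2β = 186.8250°
tangent length = C·cosβ = 83.8511
L = r1·wrap1 + r2·wrap2 + 2·C·cosβ = 8·3.0225 + 13·3.2607 + 2·83.8511 = 234.2712

L=234.271 wrap1=173.18_deg wrap2=186.82_deg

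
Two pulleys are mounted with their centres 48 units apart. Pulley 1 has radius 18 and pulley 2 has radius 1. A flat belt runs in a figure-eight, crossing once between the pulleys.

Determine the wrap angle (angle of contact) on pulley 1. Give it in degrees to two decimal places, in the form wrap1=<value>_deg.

wrap1=226.64_deg

crossed belt: β = asin((r1+r2)/C) = asin(19/48) = 23.3180°
wrap1 = wrap2 = π + 2β = 226.6359°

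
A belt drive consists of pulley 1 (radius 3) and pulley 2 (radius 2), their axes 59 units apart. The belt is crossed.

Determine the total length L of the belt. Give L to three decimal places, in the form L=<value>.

L=134.132

crossed belt: β = asin((r1+r2)/C) = asin(5/59) = 4.8614°
wrap1 = wrap2 = π + 2β = 189.7228°
tangent length = C·cosβ = 58.7878
L = (r1+r2)·wrap + 2·C·cosβ = 5·3.3113 + 2·58.7878 = 134.1319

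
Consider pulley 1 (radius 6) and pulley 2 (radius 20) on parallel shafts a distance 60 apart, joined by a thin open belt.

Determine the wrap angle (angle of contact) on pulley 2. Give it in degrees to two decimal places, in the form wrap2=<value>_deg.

wrap2=206.99_deg

open belt: β = asin((r2−r1)/C) = asin(14/60) = 13.4934°
wrap1 = π − 2β = 153.0132°
wrap2 = π + 2β = 206.9868°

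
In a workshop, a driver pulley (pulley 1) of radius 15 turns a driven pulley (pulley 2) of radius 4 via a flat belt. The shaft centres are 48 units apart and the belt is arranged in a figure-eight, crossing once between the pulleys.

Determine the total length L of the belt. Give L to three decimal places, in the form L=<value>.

crossed belt: β = asin((r1+r2)/C) = asin(19/48) = 23.3180°
wrap1 = wrap2 = π + 2β = 226.6359°
tangent length = C·cosβ = 44.0795
L = (r1+r2)·wrap + 2·C·cosβ = 19·3.9555 + 2·44.0795 = 163.3143

L=163.314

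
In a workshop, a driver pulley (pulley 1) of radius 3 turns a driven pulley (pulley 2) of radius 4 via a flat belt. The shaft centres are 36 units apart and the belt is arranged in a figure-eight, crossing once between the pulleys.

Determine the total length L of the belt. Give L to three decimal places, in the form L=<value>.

L=95.357

crossed belt: β = asin((r1+r2)/C) = asin(7/36) = 11.2123°
wrap1 = wrap2 = π + 2β = 202.4245°
tangent length = C·cosβ = 35.3129
L = (r1+r2)·wrap + 2·C·cosβ = 7·3.5330 + 2·35.3129 = 95.3566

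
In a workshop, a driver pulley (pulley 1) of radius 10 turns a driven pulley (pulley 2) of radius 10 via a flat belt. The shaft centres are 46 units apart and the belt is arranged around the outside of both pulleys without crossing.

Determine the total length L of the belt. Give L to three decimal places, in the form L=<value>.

L=154.832

open belt: β = asin((r2−r1)/C) = asin(0/46) = 0.0000°
wrap1 = π − 2β = 180.0000°
wrap2 = π + 2β = 180.0000°
tangent length = C·cosβ = 46.0000
L = r1·wrap1 + r2·wrap2 + 2·C·cosβ = 10·3.1416 + 10·3.1416 + 2·46.0000 = 154.8319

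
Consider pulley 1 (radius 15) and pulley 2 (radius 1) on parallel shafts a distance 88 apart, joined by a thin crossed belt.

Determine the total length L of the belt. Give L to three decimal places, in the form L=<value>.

L=229.183

crossed belt: β = asin((r1+r2)/C) = asin(16/88) = 10.4757°
wrap1 = wrap2 = π + 2β = 200.9514°
tangent length = C·cosβ = 86.5332
L = (r1+r2)·wrap + 2·C·cosβ = 16·3.5073 + 2·86.5332 = 229.1827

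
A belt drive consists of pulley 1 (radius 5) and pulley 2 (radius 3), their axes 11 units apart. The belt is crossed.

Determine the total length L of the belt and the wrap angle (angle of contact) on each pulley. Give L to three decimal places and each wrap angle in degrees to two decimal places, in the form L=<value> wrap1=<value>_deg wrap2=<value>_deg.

L=53.262 wrap1=273.32_deg wrap2=273.32_deg

crossed belt: β = asin((r1+r2)/C) = asin(8/11) = 46.6582°
wrap1 = wrap2 = π + 2β = 273.3165°
tangent length = C·cosβ = 7.5498
L = (r1+r2)·wrap + 2·C·cosβ = 8·4.7703 + 2·7.5498 = 53.2618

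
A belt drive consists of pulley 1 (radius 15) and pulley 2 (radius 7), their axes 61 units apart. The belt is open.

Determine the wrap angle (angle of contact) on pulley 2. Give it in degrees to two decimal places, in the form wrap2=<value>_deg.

wrap2=164.93_deg

open belt: β = asin((r2−r1)/C) = asin(-8/61) = -7.5359°
wrap1 = π − 2β = 195.0718°
wrap2 = π + 2β = 164.9282°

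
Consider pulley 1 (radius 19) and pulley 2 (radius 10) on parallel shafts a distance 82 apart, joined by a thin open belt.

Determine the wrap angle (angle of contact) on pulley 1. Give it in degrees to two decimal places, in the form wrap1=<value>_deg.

open belt: β = asin((r2−r1)/C) = asin(-9/82) = -6.3013°
wrap1 = π − 2β = 192.6025°
wrap2 = π + 2β = 167.3975°

wrap1=192.60_deg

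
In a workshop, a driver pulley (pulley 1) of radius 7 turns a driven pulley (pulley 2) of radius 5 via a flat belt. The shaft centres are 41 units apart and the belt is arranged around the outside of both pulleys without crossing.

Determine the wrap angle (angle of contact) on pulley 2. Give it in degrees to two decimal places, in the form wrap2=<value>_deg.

open belt: β = asin((r2−r1)/C) = asin(-2/41) = -2.7960°
wrap1 = π − 2β = 185.5921°
wrap2 = π + 2β = 174.4079°

wrap2=174.41_deg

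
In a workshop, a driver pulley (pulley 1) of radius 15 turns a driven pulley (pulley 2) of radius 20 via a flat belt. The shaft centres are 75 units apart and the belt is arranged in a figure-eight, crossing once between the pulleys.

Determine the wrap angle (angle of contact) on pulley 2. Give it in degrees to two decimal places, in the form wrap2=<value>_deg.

wrap2=235.64_deg

crossed belt: β = asin((r1+r2)/C) = asin(35/75) = 27.8181°
wrap1 = wrap2 = π + 2β = 235.6363°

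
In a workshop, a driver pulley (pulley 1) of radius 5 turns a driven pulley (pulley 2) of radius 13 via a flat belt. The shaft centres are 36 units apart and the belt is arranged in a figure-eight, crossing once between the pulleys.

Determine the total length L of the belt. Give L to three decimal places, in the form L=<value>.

crossed belt: β = asin((r1+r2)/C) = asin(18/36) = 30.0000°
wrap1 = wrap2 = π + 2β = 240.0000°
tangent length = C·cosβ = 31.1769
L = (r1+r2)·wrap + 2·C·cosβ = 18·4.1888 + 2·31.1769 = 137.7521

L=137.752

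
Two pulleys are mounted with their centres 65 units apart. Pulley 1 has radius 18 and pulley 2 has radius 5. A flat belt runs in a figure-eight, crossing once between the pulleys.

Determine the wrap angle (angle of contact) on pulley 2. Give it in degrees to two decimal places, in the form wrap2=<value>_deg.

crossed belt: β = asin((r1+r2)/C) = asin(23/65) = 20.7227°
wrap1 = wrap2 = π + 2β = 221.4455°

wrap2=221.45_deg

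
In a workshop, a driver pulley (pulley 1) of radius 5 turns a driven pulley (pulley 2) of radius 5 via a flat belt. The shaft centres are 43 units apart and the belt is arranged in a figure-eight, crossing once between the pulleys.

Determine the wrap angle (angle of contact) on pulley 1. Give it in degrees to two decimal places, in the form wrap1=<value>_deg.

crossed belt: β = asin((r1+r2)/C) = asin(10/43) = 13.4477°
wrap1 = wrap2 = π + 2β = 206.8955°

wrap1=206.90_deg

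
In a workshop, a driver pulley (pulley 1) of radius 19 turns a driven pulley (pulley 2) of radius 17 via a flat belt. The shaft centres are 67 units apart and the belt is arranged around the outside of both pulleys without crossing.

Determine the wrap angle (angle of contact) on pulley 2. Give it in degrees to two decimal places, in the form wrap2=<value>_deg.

open belt: β = asin((r2−r1)/C) = asin(-2/67) = -1.7106°
wrap1 = π − 2β = 183.4212°
wrap2 = π + 2β = 176.5788°

wrap2=176.58_deg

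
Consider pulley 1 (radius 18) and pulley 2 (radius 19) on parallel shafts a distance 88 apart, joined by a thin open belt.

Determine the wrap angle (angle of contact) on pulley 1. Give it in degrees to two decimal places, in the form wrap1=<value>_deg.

wrap1=178.70_deg

open belt: β = asin((r2−r1)/C) = asin(1/88) = 0.6511°
wrap1 = π − 2β = 178.6978°
wrap2 = π + 2β = 181.3022°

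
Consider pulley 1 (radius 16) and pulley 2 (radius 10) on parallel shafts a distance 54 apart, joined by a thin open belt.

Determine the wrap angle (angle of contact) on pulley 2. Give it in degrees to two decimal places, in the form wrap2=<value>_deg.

open belt: β = asin((r2−r1)/C) = asin(-6/54) = -6.3794°
wrap1 = π − 2β = 192.7587°
wrap2 = π + 2β = 167.2413°

wrap2=167.24_deg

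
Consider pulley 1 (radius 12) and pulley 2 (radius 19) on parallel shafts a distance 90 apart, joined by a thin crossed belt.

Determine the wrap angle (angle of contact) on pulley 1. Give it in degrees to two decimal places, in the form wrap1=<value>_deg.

wrap1=220.30_deg

crossed belt: β = asin((r1+r2)/C) = asin(31/90) = 20.1479°
wrap1 = wrap2 = π + 2β = 220.2958°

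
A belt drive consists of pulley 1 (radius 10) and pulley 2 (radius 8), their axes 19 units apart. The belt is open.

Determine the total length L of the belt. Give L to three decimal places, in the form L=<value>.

open belt: β = asin((r2−r1)/C) = asin(-2/19) = -6.0423°
wrap1 = π − 2β = 192.0847°
wrap2 = π + 2β = 167.9153°
tangent length = C·cosβ = 18.8944
L = r1·wrap1 + r2·wrap2 + 2·C·cosβ = 10·3.3525 + 8·2.9307 + 2·18.8944 = 94.7594

L=94.759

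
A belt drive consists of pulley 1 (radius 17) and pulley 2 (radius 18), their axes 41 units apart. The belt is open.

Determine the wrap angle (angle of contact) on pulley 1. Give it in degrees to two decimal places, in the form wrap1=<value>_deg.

open belt: β = asin((r2−r1)/C) = asin(1/41) = 1.3976°
wrap1 = π − 2β = 177.2048°
wrap2 = π + 2β = 182.7952°

wrap1=177.20_deg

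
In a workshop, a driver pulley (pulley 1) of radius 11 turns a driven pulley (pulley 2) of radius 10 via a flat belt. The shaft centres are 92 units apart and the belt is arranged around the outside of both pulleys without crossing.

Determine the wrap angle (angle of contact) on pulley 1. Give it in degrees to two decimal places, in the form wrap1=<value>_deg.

open belt: β = asin((r2−r1)/C) = asin(-1/92) = -0.6228°
wrap1 = π − 2β = 181.2456°
wrap2 = π + 2β = 178.7544°

wrap1=181.25_deg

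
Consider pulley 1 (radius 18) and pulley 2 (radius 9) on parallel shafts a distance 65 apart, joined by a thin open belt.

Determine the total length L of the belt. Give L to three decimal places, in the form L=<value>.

L=216.071

open belt: β = asin((r2−r1)/C) = asin(-9/65) = -7.9588°
wrap1 = π − 2β = 195.9177°
wrap2 = π + 2β = 164.0823°
tangent length = C·cosβ = 64.3739
L = r1·wrap1 + r2·wrap2 + 2·C·cosβ = 18·3.4194 + 9·2.8638 + 2·64.3739 = 216.0712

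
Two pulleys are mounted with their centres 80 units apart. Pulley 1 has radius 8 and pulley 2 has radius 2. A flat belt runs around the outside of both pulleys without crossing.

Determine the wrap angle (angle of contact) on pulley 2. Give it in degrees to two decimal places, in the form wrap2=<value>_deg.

wrap2=171.40_deg

open belt: β = asin((r2−r1)/C) = asin(-6/80) = -4.3012°
wrap1 = π − 2β = 188.6024°
wrap2 = π + 2β = 171.3976°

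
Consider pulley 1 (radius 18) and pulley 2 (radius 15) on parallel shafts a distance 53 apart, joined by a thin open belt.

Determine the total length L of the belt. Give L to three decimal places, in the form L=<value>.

L=209.842

open belt: β = asin((r2−r1)/C) = asin(-3/53) = -3.2449°
wrap1 = π − 2β = 186.4898°
wrap2 = π + 2β = 173.5102°
tangent length = C·cosβ = 52.9150
L = r1·wrap1 + r2·wrap2 + 2·C·cosβ = 18·3.2549 + 15·3.0283 + 2·52.9150 = 209.8424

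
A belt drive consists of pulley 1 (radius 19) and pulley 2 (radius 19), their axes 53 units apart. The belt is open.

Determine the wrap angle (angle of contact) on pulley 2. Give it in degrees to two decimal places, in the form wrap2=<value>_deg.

open belt: β = asin((r2−r1)/C) = asin(0/53) = 0.0000°
wrap1 = π − 2β = 180.0000°
wrap2 = π + 2β = 180.0000°

wrap2=180.00_deg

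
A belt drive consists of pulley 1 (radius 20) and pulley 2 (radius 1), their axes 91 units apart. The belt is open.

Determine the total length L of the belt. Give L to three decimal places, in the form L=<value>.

L=251.955

open belt: β = asin((r2−r1)/C) = asin(-19/91) = -12.0515°
wrap1 = π − 2β = 204.1030°
wrap2 = π + 2β = 155.8970°
tangent length = C·cosβ = 88.9944
L = r1·wrap1 + r2·wrap2 + 2·C·cosβ = 20·3.5623 + 1·2.7209 + 2·88.9944 = 251.9551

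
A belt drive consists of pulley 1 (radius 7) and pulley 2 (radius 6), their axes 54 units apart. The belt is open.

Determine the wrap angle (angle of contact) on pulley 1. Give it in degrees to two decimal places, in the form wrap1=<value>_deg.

wrap1=182.12_deg

open belt: β = asin((r2−r1)/C) = asin(-1/54) = -1.0611°
wrap1 = π − 2β = 182.1222°
wrap2 = π + 2β = 177.8778°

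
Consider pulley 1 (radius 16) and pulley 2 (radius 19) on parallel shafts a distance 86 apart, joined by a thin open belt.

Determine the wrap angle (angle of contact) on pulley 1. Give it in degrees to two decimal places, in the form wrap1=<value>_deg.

wrap1=176.00_deg

open belt: β = asin((r2−r1)/C) = asin(3/86) = 1.9991°
wrap1 = π − 2β = 176.0018°
wrap2 = π + 2β = 183.9982°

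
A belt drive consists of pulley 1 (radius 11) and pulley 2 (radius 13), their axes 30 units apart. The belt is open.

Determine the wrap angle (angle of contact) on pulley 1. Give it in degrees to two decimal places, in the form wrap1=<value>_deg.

open belt: β = asin((r2−r1)/C) = asin(2/30) = 3.8226°
wrap1 = π − 2β = 172.3549°
wrap2 = π + 2β = 187.6451°

wrap1=172.35_deg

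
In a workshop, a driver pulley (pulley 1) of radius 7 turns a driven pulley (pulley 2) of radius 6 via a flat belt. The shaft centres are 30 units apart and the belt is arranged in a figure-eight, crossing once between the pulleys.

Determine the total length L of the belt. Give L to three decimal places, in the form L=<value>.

L=106.568

crossed belt: β = asin((r1+r2)/C) = asin(13/30) = 25.6793°
wrap1 = wrap2 = π + 2β = 231.3586°
tangent length = C·cosβ = 27.0370
L = (r1+r2)·wrap + 2·C·cosβ = 13·4.0380 + 2·27.0370 = 106.5676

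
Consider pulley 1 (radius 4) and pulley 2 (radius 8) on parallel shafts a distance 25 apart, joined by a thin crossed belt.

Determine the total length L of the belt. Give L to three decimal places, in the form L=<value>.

crossed belt: β = asin((r1+r2)/C) = asin(12/25) = 28.6854°
wrap1 = wrap2 = π + 2β = 237.3708°
tangent length = C·cosβ = 21.9317
L = (r1+r2)·wrap + 2·C·cosβ = 12·4.1429 + 2·21.9317 = 93.5782

L=93.578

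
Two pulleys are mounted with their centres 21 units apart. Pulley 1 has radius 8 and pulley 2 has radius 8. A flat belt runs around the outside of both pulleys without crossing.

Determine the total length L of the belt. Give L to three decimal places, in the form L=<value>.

L=92.265

open belt: β = asin((r2−r1)/C) = asin(0/21) = 0.0000°
wrap1 = π − 2β = 180.0000°
wrap2 = π + 2β = 180.0000°
tangent length = C·cosβ = 21.0000
L = r1·wrap1 + r2·wrap2 + 2·C·cosβ = 8·3.1416 + 8·3.1416 + 2·21.0000 = 92.2655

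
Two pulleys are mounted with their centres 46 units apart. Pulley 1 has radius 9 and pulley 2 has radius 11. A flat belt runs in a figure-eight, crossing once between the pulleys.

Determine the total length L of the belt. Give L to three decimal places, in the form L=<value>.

crossed belt: β = asin((r1+r2)/C) = asin(20/46) = 25.7715°
wrap1 = wrap2 = π + 2β = 231.5429°
tangent length = C·cosβ = 41.4246
L = (r1+r2)·wrap + 2·C·cosβ = 20·4.0412 + 2·41.4246 = 163.6730

L=163.673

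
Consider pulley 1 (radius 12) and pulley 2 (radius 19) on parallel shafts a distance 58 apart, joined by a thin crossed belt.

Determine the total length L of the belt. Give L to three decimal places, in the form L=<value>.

crossed belt: β = asin((r1+r2)/C) = asin(31/58) = 32.3088°
wrap1 = wrap2 = π + 2β = 244.6177°
tangent length = C·cosβ = 49.0204
L = (r1+r2)·wrap + 2·C·cosβ = 31·4.2694 + 2·49.0204 = 230.3917

L=230.392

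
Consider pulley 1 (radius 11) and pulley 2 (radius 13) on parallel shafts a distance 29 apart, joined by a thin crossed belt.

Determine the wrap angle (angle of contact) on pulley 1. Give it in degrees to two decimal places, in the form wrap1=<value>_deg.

wrap1=291.70_deg

crossed belt: β = asin((r1+r2)/C) = asin(24/29) = 55.8516°
wrap1 = wrap2 = π + 2β = 291.7032°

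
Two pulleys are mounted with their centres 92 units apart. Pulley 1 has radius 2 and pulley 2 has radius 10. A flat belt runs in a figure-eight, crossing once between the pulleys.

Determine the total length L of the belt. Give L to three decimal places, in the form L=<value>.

L=223.267

crossed belt: β = asin((r1+r2)/C) = asin(12/92) = 7.4947°
wrap1 = wrap2 = π + 2β = 194.9894°
tangent length = C·cosβ = 91.2140
L = (r1+r2)·wrap + 2·C·cosβ = 12·3.4032 + 2·91.2140 = 223.2666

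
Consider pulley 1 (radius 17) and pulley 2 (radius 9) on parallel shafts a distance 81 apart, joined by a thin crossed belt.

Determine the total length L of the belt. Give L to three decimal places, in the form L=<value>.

L=252.101

crossed belt: β = asin((r1+r2)/C) = asin(26/81) = 18.7227°
wrap1 = wrap2 = π + 2β = 217.4453°
tangent length = C·cosβ = 76.7138
L = (r1+r2)·wrap + 2·C·cosβ = 26·3.7951 + 2·76.7138 = 252.1011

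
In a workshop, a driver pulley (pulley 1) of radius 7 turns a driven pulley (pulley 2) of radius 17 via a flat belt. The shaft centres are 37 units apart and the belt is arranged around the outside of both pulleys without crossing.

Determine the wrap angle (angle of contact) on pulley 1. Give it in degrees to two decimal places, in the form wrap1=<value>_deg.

open belt: β = asin((r2−r1)/C) = asin(10/37) = 15.6804°
wrap1 = π − 2β = 148.6393°
wrap2 = π + 2β = 211.3607°

wrap1=148.64_deg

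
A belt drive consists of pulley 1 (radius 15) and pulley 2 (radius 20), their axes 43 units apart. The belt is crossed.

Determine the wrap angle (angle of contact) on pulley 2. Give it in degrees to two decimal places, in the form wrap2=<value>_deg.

wrap2=288.97_deg

crossed belt: β = asin((r1+r2)/C) = asin(35/43) = 54.4840°
wrap1 = wrap2 = π + 2β = 288.9680°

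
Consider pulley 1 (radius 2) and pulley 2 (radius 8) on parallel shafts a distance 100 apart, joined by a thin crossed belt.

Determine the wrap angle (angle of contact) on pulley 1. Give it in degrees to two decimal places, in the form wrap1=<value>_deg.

crossed belt: β = asin((r1+r2)/C) = asin(10/100) = 5.7392°
wrap1 = wrap2 = π + 2β = 191.4783°

wrap1=191.48_deg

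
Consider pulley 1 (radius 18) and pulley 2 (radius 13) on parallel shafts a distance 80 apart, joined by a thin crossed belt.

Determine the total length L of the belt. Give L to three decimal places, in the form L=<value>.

L=269.559

crossed belt: β = asin((r1+r2)/C) = asin(31/80) = 22.7990°
wrap1 = wrap2 = π + 2β = 225.5981°
tangent length = C·cosβ = 73.7496
L = (r1+r2)·wrap + 2·C·cosβ = 31·3.9374 + 2·73.7496 = 269.5595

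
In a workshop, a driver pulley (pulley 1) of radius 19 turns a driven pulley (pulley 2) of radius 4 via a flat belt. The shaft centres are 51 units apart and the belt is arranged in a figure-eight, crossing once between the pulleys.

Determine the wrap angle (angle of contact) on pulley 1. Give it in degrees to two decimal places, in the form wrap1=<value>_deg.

crossed belt: β = asin((r1+r2)/C) = asin(23/51) = 26.8066°
wrap1 = wrap2 = π + 2β = 233.6132°

wrap1=233.61_deg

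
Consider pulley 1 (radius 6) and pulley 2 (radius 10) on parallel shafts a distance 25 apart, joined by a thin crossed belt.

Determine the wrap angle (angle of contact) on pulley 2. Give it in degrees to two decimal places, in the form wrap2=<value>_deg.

crossed belt: β = asin((r1+r2)/C) = asin(16/25) = 39.7918°
wrap1 = wrap2 = π + 2β = 259.5836°

wrap2=259.58_deg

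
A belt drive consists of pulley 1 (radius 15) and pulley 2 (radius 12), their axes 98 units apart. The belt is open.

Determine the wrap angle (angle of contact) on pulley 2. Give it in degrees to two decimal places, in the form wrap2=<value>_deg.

open belt: β = asin((r2−r1)/C) = asin(-3/98) = -1.7542°
wrap1 = π − 2β = 183.5085°
wrap2 = π + 2β = 176.4915°

wrap2=176.49_deg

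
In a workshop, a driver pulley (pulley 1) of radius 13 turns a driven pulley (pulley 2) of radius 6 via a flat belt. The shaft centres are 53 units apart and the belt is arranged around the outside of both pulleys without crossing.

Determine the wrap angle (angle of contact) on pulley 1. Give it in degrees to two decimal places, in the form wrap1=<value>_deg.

wrap1=195.18_deg

open belt: β = asin((r2−r1)/C) = asin(-7/53) = -7.5895°
wrap1 = π − 2β = 195.1791°
wrap2 = π + 2β = 164.8209°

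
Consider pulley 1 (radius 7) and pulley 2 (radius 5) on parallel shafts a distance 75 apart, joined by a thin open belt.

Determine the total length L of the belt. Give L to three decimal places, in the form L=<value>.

open belt: β = asin((r2−r1)/C) = asin(-2/75) = -1.5281°
wrap1 = π − 2β = 183.0561°
wrap2 = π + 2β = 176.9439°
tangent length = C·cosβ = 74.9733
L = r1·wrap1 + r2·wrap2 + 2·C·cosβ = 7·3.1949 + 5·3.0883 + 2·74.9733 = 187.7524

L=187.752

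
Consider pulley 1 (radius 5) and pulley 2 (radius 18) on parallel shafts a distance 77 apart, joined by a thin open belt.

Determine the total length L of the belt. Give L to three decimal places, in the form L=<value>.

open belt: β = asin((r2−r1)/C) = asin(13/77) = 9.7199°
wrap1 = π − 2β = 160.5603°
wrap2 = π + 2β = 199.4397°
tangent length = C·cosβ = 75.8947
L = r1·wrap1 + r2·wrap2 + 2·C·cosβ = 5·2.8023 + 18·3.4809 + 2·75.8947 = 228.4567

L=228.457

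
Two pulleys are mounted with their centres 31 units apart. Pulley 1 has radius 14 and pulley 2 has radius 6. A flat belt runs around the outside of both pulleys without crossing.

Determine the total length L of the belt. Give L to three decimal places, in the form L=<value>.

open belt: β = asin((r2−r1)/C) = asin(-8/31) = -14.9552°
wrap1 = π − 2β = 209.9105°
wrap2 = π + 2β = 150.0895°
tangent length = C·cosβ = 29.9500
L = r1·wrap1 + r2·wrap2 + 2·C·cosβ = 14·3.6636 + 6·2.6196 + 2·29.9500 = 126.9081

L=126.908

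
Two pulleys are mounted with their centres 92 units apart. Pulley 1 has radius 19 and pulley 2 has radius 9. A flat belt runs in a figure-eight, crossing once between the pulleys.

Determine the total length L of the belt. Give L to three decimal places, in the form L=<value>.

crossed belt: β = asin((r1+r2)/C) = asin(28/92) = 17.7189°
wrap1 = wrap2 = π + 2β = 215.4379°
tangent length = C·cosβ = 87.6356
L = (r1+r2)·wrap + 2·C·cosβ = 28·3.7601 + 2·87.6356 = 280.5540

L=280.554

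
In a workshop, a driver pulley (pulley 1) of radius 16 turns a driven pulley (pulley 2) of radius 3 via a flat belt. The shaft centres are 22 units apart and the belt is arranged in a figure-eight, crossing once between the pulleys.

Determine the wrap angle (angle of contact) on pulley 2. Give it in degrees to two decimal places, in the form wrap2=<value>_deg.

crossed belt: β = asin((r1+r2)/C) = asin(19/22) = 59.7274°
wrap1 = wrap2 = π + 2β = 299.4547°

wrap2=299.45_deg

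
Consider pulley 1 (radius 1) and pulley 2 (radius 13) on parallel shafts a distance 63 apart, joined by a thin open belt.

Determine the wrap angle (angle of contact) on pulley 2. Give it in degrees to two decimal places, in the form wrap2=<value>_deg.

wrap2=201.96_deg

open belt: β = asin((r2−r1)/C) = asin(12/63) = 10.9806°
wrap1 = π − 2β = 158.0388°
wrap2 = π + 2β = 201.9612°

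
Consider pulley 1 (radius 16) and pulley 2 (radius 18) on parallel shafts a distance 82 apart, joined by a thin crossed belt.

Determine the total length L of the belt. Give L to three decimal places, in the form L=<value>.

crossed belt: β = asin((r1+r2)/C) = asin(34/82) = 24.4963°
wrap1 = wrap2 = π + 2β = 228.9926°
tangent length = C·cosβ = 74.6190
L = (r1+r2)·wrap + 2·C·cosβ = 34·3.9967 + 2·74.6190 = 285.1250

L=285.125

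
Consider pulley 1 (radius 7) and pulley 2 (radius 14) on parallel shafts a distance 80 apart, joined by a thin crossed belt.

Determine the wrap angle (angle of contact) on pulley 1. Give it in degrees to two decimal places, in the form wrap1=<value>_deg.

wrap1=210.44_deg

crossed belt: β = asin((r1+r2)/C) = asin(21/80) = 15.2185°
wrap1 = wrap2 = π + 2β = 210.4369°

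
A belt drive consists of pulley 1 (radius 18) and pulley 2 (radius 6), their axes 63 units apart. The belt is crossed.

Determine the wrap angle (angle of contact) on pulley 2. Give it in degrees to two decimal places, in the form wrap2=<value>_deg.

crossed belt: β = asin((r1+r2)/C) = asin(24/63) = 22.3927°
wrap1 = wrap2 = π + 2β = 224.7854°

wrap2=224.79_deg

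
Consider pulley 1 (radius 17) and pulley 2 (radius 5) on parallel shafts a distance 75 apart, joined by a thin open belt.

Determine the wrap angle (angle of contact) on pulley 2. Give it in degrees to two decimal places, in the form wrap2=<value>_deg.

wrap2=161.59_deg

open belt: β = asin((r2−r1)/C) = asin(-12/75) = -9.2069°
wrap1 = π − 2β = 198.4138°
wrap2 = π + 2β = 161.5862°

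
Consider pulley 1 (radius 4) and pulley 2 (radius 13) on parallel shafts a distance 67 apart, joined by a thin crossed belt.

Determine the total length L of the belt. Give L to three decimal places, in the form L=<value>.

crossed belt: β = asin((r1+r2)/C) = asin(17/67) = 14.6984°
wrap1 = wrap2 = π + 2β = 209.3968°
tangent length = C·cosβ = 64.8074
L = (r1+r2)·wrap + 2·C·cosβ = 17·3.6547 + 2·64.8074 = 191.7441

L=191.744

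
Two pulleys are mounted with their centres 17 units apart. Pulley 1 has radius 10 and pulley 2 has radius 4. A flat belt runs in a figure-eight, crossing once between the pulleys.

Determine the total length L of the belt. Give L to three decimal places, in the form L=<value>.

crossed belt: β = asin((r1+r2)/C) = asin(14/17) = 55.4397°
wrap1 = wrap2 = π + 2β = 290.8794°
tangent length = C·cosβ = 9.6437
L = (r1+r2)·wrap + 2·C·cosβ = 14·5.0768 + 2·9.6437 = 90.3625

L=90.363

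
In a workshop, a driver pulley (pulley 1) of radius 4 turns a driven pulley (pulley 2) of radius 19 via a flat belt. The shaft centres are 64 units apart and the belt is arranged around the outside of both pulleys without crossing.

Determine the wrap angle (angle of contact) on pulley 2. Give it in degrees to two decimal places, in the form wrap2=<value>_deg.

open belt: β = asin((r2−r1)/C) = asin(15/64) = 13.5548°
wrap1 = π − 2β = 152.8904°
wrap2 = π + 2β = 207.1096°

wrap2=207.11_deg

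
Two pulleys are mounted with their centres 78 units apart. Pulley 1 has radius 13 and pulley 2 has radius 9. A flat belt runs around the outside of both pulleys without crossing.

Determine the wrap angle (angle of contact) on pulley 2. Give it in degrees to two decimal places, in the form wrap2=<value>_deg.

open belt: β = asin((r2−r1)/C) = asin(-4/78) = -2.9395°
wrap1 = π − 2β = 185.8791°
wrap2 = π + 2β = 174.1209°

wrap2=174.12_deg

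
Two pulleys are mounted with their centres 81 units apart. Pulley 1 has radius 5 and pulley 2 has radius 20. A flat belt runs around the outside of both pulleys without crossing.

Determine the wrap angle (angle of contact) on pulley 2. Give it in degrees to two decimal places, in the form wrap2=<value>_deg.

wrap2=201.34_deg

open belt: β = asin((r2−r1)/C) = asin(15/81) = 10.6719°
wrap1 = π − 2β = 158.6561°
wrap2 = π + 2β = 201.3439°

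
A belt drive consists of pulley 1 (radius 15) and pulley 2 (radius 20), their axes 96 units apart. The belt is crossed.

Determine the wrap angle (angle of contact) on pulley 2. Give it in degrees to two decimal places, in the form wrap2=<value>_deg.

crossed belt: β = asin((r1+r2)/C) = asin(35/96) = 21.3819°
wrap1 = wrap2 = π + 2β = 222.7639°

wrap2=222.76_deg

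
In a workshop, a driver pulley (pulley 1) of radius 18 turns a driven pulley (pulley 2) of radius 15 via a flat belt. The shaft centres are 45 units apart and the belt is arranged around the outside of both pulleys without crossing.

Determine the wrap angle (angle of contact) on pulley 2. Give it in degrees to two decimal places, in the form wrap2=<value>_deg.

wrap2=172.35_deg

open belt: β = asin((r2−r1)/C) = asin(-3/45) = -3.8226°
wrap1 = π − 2β = 187.6451°
wrap2 = π + 2β = 172.3549°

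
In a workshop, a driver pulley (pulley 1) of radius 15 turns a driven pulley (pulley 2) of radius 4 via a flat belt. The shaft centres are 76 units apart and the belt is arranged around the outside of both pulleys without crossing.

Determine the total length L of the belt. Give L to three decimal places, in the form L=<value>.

L=213.285

open belt: β = asin((r2−r1)/C) = asin(-11/76) = -8.3220°
wrap1 = π − 2β = 196.6441°
wrap2 = π + 2β = 163.3559°
tangent length = C·cosβ = 75.1997
L = r1·wrap1 + r2·wrap2 + 2·C·cosβ = 15·3.4321 + 4·2.8511 + 2·75.1997 = 213.2852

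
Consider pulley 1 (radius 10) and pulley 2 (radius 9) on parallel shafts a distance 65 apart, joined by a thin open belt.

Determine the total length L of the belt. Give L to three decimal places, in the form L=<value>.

open belt: β = asin((r2−r1)/C) = asin(-1/65) = -0.8815°
wrap1 = π − 2β = 181.7630°
wrap2 = π + 2β = 178.2370°
tangent length = C·cosβ = 64.9923
L = r1·wrap1 + r2·wrap2 + 2·C·cosβ = 10·3.1724 + 9·3.1108 + 2·64.9923 = 189.7056

L=189.706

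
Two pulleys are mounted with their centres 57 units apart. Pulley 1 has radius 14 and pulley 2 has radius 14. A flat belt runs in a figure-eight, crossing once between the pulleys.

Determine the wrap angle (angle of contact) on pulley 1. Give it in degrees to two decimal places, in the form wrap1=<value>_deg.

crossed belt: β = asin((r1+r2)/C) = asin(28/57) = 29.4213°
wrap1 = wrap2 = π + 2β = 238.8427°

wrap1=238.84_deg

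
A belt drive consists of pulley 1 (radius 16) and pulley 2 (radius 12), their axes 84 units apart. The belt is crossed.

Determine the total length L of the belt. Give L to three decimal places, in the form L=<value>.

crossed belt: β = asin((r1+r2)/C) = asin(28/84) = 19.4712°
wrap1 = wrap2 = π + 2β = 218.9424°
tangent length = C·cosβ = 79.1960
L = (r1+r2)·wrap + 2·C·cosβ = 28·3.8213 + 2·79.1960 = 265.3874

L=265.387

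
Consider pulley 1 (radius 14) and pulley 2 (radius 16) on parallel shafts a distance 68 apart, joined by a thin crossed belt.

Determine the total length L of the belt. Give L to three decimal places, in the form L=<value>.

L=243.712

crossed belt: β = asin((r1+r2)/C) = asin(30/68) = 26.1790°
wrap1 = wrap2 = π + 2β = 232.3579°
tangent length = C·cosβ = 61.0246
L = (r1+r2)·wrap + 2·C·cosβ = 30·4.0554 + 2·61.0246 = 243.7115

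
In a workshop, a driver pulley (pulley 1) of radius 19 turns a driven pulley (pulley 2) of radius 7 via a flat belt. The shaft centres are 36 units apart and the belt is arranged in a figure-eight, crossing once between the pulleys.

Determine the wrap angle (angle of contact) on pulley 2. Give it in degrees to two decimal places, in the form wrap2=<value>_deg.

wrap2=272.48_deg

crossed belt: β = asin((r1+r2)/C) = asin(26/36) = 46.2383°
wrap1 = wrap2 = π + 2β = 272.4765°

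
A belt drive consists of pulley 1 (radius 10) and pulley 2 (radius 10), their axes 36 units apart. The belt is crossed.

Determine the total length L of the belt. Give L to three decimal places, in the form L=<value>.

crossed belt: β = asin((r1+r2)/C) = asin(20/36) = 33.7490°
wrap1 = wrap2 = π + 2β = 247.4980°
tangent length = C·cosβ = 29.9333
L = (r1+r2)·wrap + 2·C·cosβ = 20·4.3197 + 2·29.9333 = 146.2596

L=146.260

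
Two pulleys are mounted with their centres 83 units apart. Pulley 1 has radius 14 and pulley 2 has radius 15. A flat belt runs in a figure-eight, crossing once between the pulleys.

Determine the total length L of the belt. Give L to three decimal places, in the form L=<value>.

crossed belt: β = asin((r1+r2)/C) = asin(29/83) = 20.4505°
wrap1 = wrap2 = π + 2β = 220.9009°
tangent length = C·cosβ = 77.7689
L = (r1+r2)·wrap + 2·C·cosβ = 29·3.8554 + 2·77.7689 = 267.3458

L=267.346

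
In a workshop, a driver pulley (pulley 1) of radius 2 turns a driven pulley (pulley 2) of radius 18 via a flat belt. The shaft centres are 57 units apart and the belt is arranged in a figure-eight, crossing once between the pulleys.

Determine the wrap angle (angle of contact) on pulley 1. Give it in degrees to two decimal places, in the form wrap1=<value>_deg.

crossed belt: β = asin((r1+r2)/C) = asin(20/57) = 20.5410°
wrap1 = wrap2 = π + 2β = 221.0820°

wrap1=221.08_deg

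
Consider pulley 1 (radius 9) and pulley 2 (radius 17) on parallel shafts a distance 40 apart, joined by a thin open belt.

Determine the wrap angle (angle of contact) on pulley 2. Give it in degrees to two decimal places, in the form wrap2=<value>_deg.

open belt: β = asin((r2−r1)/C) = asin(8/40) = 11.5370°
wrap1 = π − 2β = 156.9261°
wrap2 = π + 2β = 203.0739°

wrap2=203.07_deg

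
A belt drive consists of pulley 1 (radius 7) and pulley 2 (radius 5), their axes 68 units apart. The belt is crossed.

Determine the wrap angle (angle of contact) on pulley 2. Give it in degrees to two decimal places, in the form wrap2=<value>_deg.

crossed belt: β = asin((r1+r2)/C) = asin(12/68) = 10.1642°
wrap1 = wrap2 = π + 2β = 200.3285°

wrap2=200.33_deg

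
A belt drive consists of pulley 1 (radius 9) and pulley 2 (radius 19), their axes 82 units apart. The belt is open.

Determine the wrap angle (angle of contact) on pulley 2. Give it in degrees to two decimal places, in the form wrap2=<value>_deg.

open belt: β = asin((r2−r1)/C) = asin(10/82) = 7.0047°
wrap1 = π − 2β = 165.9905°
wrap2 = π + 2β = 194.0095°

wrap2=194.01_deg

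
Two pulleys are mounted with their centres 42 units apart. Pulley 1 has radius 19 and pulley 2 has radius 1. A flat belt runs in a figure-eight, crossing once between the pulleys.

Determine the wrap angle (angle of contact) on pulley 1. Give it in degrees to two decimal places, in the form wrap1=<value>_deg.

wrap1=236.87_deg

crossed belt: β = asin((r1+r2)/C) = asin(20/42) = 28.4369°
wrap1 = wrap2 = π + 2β = 236.8738°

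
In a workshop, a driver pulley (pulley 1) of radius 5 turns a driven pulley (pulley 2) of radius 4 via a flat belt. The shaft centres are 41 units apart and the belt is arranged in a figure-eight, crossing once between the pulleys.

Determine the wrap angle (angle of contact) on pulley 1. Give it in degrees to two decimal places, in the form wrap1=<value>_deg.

wrap1=205.36_deg

crossed belt: β = asin((r1+r2)/C) = asin(9/41) = 12.6804°
wrap1 = wrap2 = π + 2β = 205.3608°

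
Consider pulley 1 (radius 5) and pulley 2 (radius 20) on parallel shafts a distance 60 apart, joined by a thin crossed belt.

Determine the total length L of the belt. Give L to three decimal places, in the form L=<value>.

crossed belt: β = asin((r1+r2)/C) = asin(25/60) = 24.6243°
wrap1 = wrap2 = π + 2β = 229.2486°
tangent length = C·cosβ = 54.5436
L = (r1+r2)·wrap + 2·C·cosβ = 25·4.0011 + 2·54.5436 = 209.1157

L=209.116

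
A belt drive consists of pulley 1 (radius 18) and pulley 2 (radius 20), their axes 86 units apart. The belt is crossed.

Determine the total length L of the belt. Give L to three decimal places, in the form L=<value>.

crossed belt: β = asin((r1+r2)/C) = asin(38/86) = 26.2226°
wrap1 = wrap2 = π + 2β = 232.4453°
tangent length = C·cosβ = 77.1492
L = (r1+r2)·wrap + 2·C·cosβ = 38·4.0569 + 2·77.1492 = 308.4620

L=308.462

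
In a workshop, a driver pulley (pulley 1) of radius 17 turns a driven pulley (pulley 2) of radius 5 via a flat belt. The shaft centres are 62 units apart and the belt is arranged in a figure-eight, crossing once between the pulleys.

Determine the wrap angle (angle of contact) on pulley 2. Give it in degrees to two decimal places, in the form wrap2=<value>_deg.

crossed belt: β = asin((r1+r2)/C) = asin(22/62) = 20.7836°
wrap1 = wrap2 = π + 2β = 221.5671°

wrap2=221.57_deg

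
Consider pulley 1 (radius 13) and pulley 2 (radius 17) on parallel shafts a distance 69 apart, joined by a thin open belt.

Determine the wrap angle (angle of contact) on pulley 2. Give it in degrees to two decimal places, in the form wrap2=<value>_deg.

open belt: β = asin((r2−r1)/C) = asin(4/69) = 3.3234°
wrap1 = π − 2β = 173.3533°
wrap2 = π + 2β = 186.6467°

wrap2=186.65_deg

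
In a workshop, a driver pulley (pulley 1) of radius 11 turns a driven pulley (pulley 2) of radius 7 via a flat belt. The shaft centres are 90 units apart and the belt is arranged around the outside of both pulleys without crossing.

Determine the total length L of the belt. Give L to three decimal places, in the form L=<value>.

L=236.726

open belt: β = asin((r2−r1)/C) = asin(-4/90) = -2.5473°
wrap1 = π − 2β = 185.0946°
wrap2 = π + 2β = 174.9054°
tangent length = C·cosβ = 89.9111
L = r1·wrap1 + r2·wrap2 + 2·C·cosβ = 11·3.2305 + 7·3.0527 + 2·89.9111 = 236.7265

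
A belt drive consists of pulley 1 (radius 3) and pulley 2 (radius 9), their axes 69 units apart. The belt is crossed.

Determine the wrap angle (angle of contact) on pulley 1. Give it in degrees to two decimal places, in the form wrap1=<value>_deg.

wrap1=200.03_deg

crossed belt: β = asin((r1+r2)/C) = asin(12/69) = 10.0154°
wrap1 = wrap2 = π + 2β = 200.0308°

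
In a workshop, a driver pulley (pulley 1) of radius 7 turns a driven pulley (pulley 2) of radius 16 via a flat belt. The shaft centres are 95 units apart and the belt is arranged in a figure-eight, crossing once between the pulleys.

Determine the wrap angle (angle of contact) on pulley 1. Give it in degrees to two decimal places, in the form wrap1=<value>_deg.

crossed belt: β = asin((r1+r2)/C) = asin(23/95) = 14.0108°
wrap1 = wrap2 = π + 2β = 208.0217°

wrap1=208.02_deg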